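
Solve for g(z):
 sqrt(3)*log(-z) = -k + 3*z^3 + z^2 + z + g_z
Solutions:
 g(z) = C1 - 3*z^4/4 - z^3/3 - z^2/2 + z*(k - sqrt(3)) + sqrt(3)*z*log(-z)


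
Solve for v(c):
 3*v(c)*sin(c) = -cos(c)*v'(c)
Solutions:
 v(c) = C1*cos(c)^3


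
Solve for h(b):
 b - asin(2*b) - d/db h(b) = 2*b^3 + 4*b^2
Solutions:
 h(b) = C1 - b^4/2 - 4*b^3/3 + b^2/2 - b*asin(2*b) - sqrt(1 - 4*b^2)/2


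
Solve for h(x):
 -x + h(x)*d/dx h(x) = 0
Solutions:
 h(x) = -sqrt(C1 + x^2)
 h(x) = sqrt(C1 + x^2)


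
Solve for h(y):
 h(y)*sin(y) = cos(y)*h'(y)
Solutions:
 h(y) = C1/cos(y)


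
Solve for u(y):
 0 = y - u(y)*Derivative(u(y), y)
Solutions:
 u(y) = -sqrt(C1 + y^2)
 u(y) = sqrt(C1 + y^2)


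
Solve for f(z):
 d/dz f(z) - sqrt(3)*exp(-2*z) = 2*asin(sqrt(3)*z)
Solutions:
 f(z) = C1 + 2*z*asin(sqrt(3)*z) + 2*sqrt(3)*sqrt(1 - 3*z^2)/3 - sqrt(3)*exp(-2*z)/2


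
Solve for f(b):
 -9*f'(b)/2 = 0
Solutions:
 f(b) = C1


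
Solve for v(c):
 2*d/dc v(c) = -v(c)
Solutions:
 v(c) = C1*exp(-c/2)


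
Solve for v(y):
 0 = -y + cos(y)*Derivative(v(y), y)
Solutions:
 v(y) = C1 + Integral(y/cos(y), y)


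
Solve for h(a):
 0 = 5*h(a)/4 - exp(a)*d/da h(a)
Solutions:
 h(a) = C1*exp(-5*exp(-a)/4)


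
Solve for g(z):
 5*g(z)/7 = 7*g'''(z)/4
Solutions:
 g(z) = C3*exp(140^(1/3)*z/7) + (C1*sin(140^(1/3)*sqrt(3)*z/14) + C2*cos(140^(1/3)*sqrt(3)*z/14))*exp(-140^(1/3)*z/14)


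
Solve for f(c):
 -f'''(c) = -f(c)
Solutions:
 f(c) = C3*exp(c) + (C1*sin(sqrt(3)*c/2) + C2*cos(sqrt(3)*c/2))*exp(-c/2)


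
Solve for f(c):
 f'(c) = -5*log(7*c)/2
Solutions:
 f(c) = C1 - 5*c*log(c)/2 - 5*c*log(7)/2 + 5*c/2


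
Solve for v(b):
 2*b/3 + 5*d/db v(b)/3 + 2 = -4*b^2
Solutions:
 v(b) = C1 - 4*b^3/5 - b^2/5 - 6*b/5


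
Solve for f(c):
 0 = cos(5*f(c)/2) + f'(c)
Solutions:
 f(c) = -2*asin((C1 + exp(5*c))/(C1 - exp(5*c)))/5 + 2*pi/5
 f(c) = 2*asin((C1 + exp(5*c))/(C1 - exp(5*c)))/5


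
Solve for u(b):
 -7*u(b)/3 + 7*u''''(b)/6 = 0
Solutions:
 u(b) = C1*exp(-2^(1/4)*b) + C2*exp(2^(1/4)*b) + C3*sin(2^(1/4)*b) + C4*cos(2^(1/4)*b)


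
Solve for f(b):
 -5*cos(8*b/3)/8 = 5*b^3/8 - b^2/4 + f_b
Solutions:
 f(b) = C1 - 5*b^4/32 + b^3/12 - 15*sin(8*b/3)/64


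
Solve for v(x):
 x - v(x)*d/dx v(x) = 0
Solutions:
 v(x) = -sqrt(C1 + x^2)
 v(x) = sqrt(C1 + x^2)


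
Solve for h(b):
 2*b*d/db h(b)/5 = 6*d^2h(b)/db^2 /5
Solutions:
 h(b) = C1 + C2*erfi(sqrt(6)*b/6)


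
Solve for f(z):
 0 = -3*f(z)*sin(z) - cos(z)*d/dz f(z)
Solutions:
 f(z) = C1*cos(z)^3


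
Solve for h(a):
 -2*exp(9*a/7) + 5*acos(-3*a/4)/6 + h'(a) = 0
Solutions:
 h(a) = C1 - 5*a*acos(-3*a/4)/6 - 5*sqrt(16 - 9*a^2)/18 + 14*exp(9*a/7)/9


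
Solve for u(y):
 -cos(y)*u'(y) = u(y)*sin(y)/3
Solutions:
 u(y) = C1*cos(y)^(1/3)


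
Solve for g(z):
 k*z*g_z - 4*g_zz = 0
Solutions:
 g(z) = Piecewise((-sqrt(2)*sqrt(pi)*C1*erf(sqrt(2)*z*sqrt(-k)/4)/sqrt(-k) - C2, (k > 0) | (k < 0)), (-C1*z - C2, True))


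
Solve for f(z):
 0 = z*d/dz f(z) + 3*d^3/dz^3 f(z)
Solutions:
 f(z) = C1 + Integral(C2*airyai(-3^(2/3)*z/3) + C3*airybi(-3^(2/3)*z/3), z)


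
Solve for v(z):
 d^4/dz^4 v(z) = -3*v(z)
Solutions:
 v(z) = (C1*sin(sqrt(2)*3^(1/4)*z/2) + C2*cos(sqrt(2)*3^(1/4)*z/2))*exp(-sqrt(2)*3^(1/4)*z/2) + (C3*sin(sqrt(2)*3^(1/4)*z/2) + C4*cos(sqrt(2)*3^(1/4)*z/2))*exp(sqrt(2)*3^(1/4)*z/2)


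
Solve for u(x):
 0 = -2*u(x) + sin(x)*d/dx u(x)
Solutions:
 u(x) = C1*(cos(x) - 1)/(cos(x) + 1)


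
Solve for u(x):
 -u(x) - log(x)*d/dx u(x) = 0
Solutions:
 u(x) = C1*exp(-li(x))


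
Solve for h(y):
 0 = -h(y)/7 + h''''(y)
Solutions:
 h(y) = C1*exp(-7^(3/4)*y/7) + C2*exp(7^(3/4)*y/7) + C3*sin(7^(3/4)*y/7) + C4*cos(7^(3/4)*y/7)


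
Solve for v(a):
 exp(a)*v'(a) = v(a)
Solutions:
 v(a) = C1*exp(-exp(-a))


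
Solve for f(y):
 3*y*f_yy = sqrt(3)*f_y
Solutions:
 f(y) = C1 + C2*y^(sqrt(3)/3 + 1)


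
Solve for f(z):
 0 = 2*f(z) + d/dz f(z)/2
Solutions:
 f(z) = C1*exp(-4*z)


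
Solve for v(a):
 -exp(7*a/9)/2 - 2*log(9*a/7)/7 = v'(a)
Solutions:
 v(a) = C1 - 2*a*log(a)/7 + 2*a*(-2*log(3) + 1 + log(7))/7 - 9*exp(7*a/9)/14


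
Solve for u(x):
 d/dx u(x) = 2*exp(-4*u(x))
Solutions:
 u(x) = log(-I*(C1 + 8*x)^(1/4))
 u(x) = log(I*(C1 + 8*x)^(1/4))
 u(x) = log(-(C1 + 8*x)^(1/4))
 u(x) = log(C1 + 8*x)/4


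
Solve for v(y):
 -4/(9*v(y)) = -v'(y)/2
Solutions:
 v(y) = -sqrt(C1 + 16*y)/3
 v(y) = sqrt(C1 + 16*y)/3


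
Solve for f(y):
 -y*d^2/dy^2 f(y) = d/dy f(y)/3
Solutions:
 f(y) = C1 + C2*y^(2/3)


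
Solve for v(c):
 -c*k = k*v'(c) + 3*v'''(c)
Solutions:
 v(c) = C1 + C2*exp(-sqrt(3)*c*sqrt(-k)/3) + C3*exp(sqrt(3)*c*sqrt(-k)/3) - c^2/2


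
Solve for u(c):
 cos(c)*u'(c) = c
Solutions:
 u(c) = C1 + Integral(c/cos(c), c)


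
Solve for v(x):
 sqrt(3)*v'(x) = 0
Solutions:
 v(x) = C1


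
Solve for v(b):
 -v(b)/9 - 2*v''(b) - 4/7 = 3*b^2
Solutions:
 v(b) = C1*sin(sqrt(2)*b/6) + C2*cos(sqrt(2)*b/6) - 27*b^2 + 6768/7


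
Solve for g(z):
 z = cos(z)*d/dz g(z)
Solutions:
 g(z) = C1 + Integral(z/cos(z), z)


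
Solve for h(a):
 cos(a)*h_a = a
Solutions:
 h(a) = C1 + Integral(a/cos(a), a)


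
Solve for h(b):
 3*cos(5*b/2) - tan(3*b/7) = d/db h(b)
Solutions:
 h(b) = C1 + 7*log(cos(3*b/7))/3 + 6*sin(5*b/2)/5


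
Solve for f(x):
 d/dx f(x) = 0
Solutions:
 f(x) = C1


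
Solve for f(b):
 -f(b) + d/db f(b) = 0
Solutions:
 f(b) = C1*exp(b)


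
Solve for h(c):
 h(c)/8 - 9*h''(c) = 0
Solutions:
 h(c) = C1*exp(-sqrt(2)*c/12) + C2*exp(sqrt(2)*c/12)


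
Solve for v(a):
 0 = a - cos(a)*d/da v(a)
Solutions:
 v(a) = C1 + Integral(a/cos(a), a)


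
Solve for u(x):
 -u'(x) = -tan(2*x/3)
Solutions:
 u(x) = C1 - 3*log(cos(2*x/3))/2


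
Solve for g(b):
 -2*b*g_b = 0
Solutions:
 g(b) = C1


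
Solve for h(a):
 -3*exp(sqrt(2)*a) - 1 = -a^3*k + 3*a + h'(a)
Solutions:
 h(a) = C1 + a^4*k/4 - 3*a^2/2 - a - 3*sqrt(2)*exp(sqrt(2)*a)/2


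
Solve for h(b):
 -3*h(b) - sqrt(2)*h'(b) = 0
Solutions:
 h(b) = C1*exp(-3*sqrt(2)*b/2)


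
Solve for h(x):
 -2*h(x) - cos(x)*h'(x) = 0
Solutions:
 h(x) = C1*(sin(x) - 1)/(sin(x) + 1)


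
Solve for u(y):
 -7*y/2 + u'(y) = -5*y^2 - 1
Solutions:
 u(y) = C1 - 5*y^3/3 + 7*y^2/4 - y


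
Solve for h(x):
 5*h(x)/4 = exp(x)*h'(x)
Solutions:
 h(x) = C1*exp(-5*exp(-x)/4)


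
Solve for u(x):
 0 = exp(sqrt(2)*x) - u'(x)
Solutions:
 u(x) = C1 + sqrt(2)*exp(sqrt(2)*x)/2


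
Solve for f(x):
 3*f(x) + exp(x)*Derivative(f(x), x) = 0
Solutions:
 f(x) = C1*exp(3*exp(-x))


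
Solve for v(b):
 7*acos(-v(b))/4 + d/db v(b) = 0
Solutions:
 Integral(1/acos(-_y), (_y, v(b))) = C1 - 7*b/4


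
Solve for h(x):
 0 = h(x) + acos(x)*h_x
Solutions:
 h(x) = C1*exp(-Integral(1/acos(x), x))


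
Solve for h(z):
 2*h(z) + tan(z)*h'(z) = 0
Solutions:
 h(z) = C1/sin(z)^2


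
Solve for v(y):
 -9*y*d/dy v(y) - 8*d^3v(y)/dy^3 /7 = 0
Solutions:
 v(y) = C1 + Integral(C2*airyai(-63^(1/3)*y/2) + C3*airybi(-63^(1/3)*y/2), y)


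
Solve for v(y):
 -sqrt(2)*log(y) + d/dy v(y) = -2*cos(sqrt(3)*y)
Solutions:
 v(y) = C1 + sqrt(2)*y*(log(y) - 1) - 2*sqrt(3)*sin(sqrt(3)*y)/3


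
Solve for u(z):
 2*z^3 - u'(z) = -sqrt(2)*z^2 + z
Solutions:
 u(z) = C1 + z^4/2 + sqrt(2)*z^3/3 - z^2/2


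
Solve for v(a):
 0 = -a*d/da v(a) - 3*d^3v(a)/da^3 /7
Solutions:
 v(a) = C1 + Integral(C2*airyai(-3^(2/3)*7^(1/3)*a/3) + C3*airybi(-3^(2/3)*7^(1/3)*a/3), a)


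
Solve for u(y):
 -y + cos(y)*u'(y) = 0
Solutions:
 u(y) = C1 + Integral(y/cos(y), y)


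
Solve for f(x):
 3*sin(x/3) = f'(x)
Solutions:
 f(x) = C1 - 9*cos(x/3)


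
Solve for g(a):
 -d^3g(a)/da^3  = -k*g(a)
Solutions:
 g(a) = C1*exp(a*k^(1/3)) + C2*exp(a*k^(1/3)*(-1 + sqrt(3)*I)/2) + C3*exp(-a*k^(1/3)*(1 + sqrt(3)*I)/2)


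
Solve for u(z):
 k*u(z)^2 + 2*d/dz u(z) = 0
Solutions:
 u(z) = 2/(C1 + k*z)


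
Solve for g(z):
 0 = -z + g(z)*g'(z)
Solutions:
 g(z) = -sqrt(C1 + z^2)
 g(z) = sqrt(C1 + z^2)


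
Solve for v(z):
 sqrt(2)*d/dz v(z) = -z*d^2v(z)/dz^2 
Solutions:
 v(z) = C1 + C2*z^(1 - sqrt(2))


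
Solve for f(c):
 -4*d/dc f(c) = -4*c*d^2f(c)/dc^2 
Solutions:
 f(c) = C1 + C2*c^2


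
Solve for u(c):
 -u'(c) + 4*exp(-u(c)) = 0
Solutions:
 u(c) = log(C1 + 4*c)


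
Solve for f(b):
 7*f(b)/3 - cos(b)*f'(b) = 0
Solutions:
 f(b) = C1*(sin(b) + 1)^(7/6)/(sin(b) - 1)^(7/6)


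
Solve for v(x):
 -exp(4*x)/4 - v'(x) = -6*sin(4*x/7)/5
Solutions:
 v(x) = C1 - exp(4*x)/16 - 21*cos(4*x/7)/10


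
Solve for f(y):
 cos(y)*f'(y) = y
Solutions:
 f(y) = C1 + Integral(y/cos(y), y)


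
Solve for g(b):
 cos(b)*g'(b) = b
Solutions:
 g(b) = C1 + Integral(b/cos(b), b)


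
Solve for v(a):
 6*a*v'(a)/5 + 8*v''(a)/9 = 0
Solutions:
 v(a) = C1 + C2*erf(3*sqrt(30)*a/20)


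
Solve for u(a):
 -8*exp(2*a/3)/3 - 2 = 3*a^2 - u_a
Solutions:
 u(a) = C1 + a^3 + 2*a + 4*exp(2*a/3)


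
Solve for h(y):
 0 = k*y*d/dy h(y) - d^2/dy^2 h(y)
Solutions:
 h(y) = Piecewise((-sqrt(2)*sqrt(pi)*C1*erf(sqrt(2)*y*sqrt(-k)/2)/(2*sqrt(-k)) - C2, (k > 0) | (k < 0)), (-C1*y - C2, True))


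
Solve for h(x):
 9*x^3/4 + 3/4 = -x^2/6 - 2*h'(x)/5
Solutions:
 h(x) = C1 - 45*x^4/32 - 5*x^3/36 - 15*x/8


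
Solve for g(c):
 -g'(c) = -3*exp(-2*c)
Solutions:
 g(c) = C1 - 3*exp(-2*c)/2


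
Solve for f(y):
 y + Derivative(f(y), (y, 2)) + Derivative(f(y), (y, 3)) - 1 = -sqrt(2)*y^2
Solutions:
 f(y) = C1 + C2*y + C3*exp(-y) - sqrt(2)*y^4/12 + y^3*(-1 + 2*sqrt(2))/6 + y^2*(1 - sqrt(2))


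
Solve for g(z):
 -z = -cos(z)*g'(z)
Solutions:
 g(z) = C1 + Integral(z/cos(z), z)


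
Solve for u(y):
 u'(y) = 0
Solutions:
 u(y) = C1


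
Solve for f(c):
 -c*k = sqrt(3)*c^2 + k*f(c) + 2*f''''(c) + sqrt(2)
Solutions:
 f(c) = C1*exp(-2^(3/4)*c*(-k)^(1/4)/2) + C2*exp(2^(3/4)*c*(-k)^(1/4)/2) + C3*exp(-2^(3/4)*I*c*(-k)^(1/4)/2) + C4*exp(2^(3/4)*I*c*(-k)^(1/4)/2) - sqrt(3)*c^2/k - c - sqrt(2)/k


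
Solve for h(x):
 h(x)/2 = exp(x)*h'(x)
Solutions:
 h(x) = C1*exp(-exp(-x)/2)


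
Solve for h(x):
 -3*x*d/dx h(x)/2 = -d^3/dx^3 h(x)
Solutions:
 h(x) = C1 + Integral(C2*airyai(2^(2/3)*3^(1/3)*x/2) + C3*airybi(2^(2/3)*3^(1/3)*x/2), x)


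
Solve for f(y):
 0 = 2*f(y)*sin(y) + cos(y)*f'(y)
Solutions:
 f(y) = C1*cos(y)^2


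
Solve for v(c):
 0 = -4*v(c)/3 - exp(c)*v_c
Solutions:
 v(c) = C1*exp(4*exp(-c)/3)


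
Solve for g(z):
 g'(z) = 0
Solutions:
 g(z) = C1


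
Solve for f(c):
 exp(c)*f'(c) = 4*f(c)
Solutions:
 f(c) = C1*exp(-4*exp(-c))


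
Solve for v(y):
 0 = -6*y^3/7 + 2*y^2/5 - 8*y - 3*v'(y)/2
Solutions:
 v(y) = C1 - y^4/7 + 4*y^3/45 - 8*y^2/3


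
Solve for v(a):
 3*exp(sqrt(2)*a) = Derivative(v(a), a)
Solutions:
 v(a) = C1 + 3*sqrt(2)*exp(sqrt(2)*a)/2


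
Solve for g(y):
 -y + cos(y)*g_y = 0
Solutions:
 g(y) = C1 + Integral(y/cos(y), y)


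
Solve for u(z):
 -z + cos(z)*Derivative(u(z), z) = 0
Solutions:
 u(z) = C1 + Integral(z/cos(z), z)


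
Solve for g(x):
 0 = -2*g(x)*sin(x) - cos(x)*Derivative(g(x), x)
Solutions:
 g(x) = C1*cos(x)^2


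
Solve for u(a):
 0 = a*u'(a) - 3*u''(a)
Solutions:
 u(a) = C1 + C2*erfi(sqrt(6)*a/6)


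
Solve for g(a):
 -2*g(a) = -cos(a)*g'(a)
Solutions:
 g(a) = C1*(sin(a) + 1)/(sin(a) - 1)


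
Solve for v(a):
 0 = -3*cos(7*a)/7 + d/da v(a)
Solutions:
 v(a) = C1 + 3*sin(7*a)/49


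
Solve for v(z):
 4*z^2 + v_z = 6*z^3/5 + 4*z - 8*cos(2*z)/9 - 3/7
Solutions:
 v(z) = C1 + 3*z^4/10 - 4*z^3/3 + 2*z^2 - 3*z/7 - 8*sin(z)*cos(z)/9


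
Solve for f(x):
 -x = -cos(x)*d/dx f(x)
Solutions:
 f(x) = C1 + Integral(x/cos(x), x)


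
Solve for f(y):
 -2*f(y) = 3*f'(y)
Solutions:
 f(y) = C1*exp(-2*y/3)


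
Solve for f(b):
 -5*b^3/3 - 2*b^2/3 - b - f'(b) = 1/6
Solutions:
 f(b) = C1 - 5*b^4/12 - 2*b^3/9 - b^2/2 - b/6


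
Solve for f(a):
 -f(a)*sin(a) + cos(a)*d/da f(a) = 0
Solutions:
 f(a) = C1/cos(a)


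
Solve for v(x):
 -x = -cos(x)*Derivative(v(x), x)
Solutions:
 v(x) = C1 + Integral(x/cos(x), x)


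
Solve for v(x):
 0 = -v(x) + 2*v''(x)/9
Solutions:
 v(x) = C1*exp(-3*sqrt(2)*x/2) + C2*exp(3*sqrt(2)*x/2)


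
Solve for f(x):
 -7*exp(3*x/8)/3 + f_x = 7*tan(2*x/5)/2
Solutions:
 f(x) = C1 + 56*exp(3*x/8)/9 - 35*log(cos(2*x/5))/4


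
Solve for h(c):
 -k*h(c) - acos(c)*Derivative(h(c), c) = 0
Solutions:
 h(c) = C1*exp(-k*Integral(1/acos(c), c))


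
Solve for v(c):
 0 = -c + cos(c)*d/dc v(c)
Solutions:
 v(c) = C1 + Integral(c/cos(c), c)


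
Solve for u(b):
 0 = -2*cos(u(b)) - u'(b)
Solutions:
 u(b) = pi - asin((C1 + exp(4*b))/(C1 - exp(4*b)))
 u(b) = asin((C1 + exp(4*b))/(C1 - exp(4*b)))


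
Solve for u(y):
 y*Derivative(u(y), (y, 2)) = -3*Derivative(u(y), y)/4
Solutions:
 u(y) = C1 + C2*y^(1/4)


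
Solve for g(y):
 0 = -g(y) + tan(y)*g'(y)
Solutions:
 g(y) = C1*sin(y)


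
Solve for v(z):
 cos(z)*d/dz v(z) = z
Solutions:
 v(z) = C1 + Integral(z/cos(z), z)


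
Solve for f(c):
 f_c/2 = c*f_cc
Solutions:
 f(c) = C1 + C2*c^(3/2)


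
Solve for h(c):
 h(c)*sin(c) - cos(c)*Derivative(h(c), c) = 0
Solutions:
 h(c) = C1/cos(c)


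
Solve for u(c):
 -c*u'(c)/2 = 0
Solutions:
 u(c) = C1


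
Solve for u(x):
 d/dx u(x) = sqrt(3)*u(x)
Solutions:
 u(x) = C1*exp(sqrt(3)*x)


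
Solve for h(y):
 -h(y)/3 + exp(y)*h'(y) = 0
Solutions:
 h(y) = C1*exp(-exp(-y)/3)


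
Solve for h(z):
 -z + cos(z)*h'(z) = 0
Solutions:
 h(z) = C1 + Integral(z/cos(z), z)


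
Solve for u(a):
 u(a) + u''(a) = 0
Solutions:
 u(a) = C1*sin(a) + C2*cos(a)


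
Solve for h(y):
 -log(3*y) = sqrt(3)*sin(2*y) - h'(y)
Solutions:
 h(y) = C1 + y*log(y) - y + y*log(3) - sqrt(3)*cos(2*y)/2


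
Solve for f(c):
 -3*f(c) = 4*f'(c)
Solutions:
 f(c) = C1*exp(-3*c/4)


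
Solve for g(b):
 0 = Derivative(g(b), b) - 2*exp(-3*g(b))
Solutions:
 g(b) = log(C1 + 6*b)/3
 g(b) = log((-3^(1/3) - 3^(5/6)*I)*(C1 + 2*b)^(1/3)/2)
 g(b) = log((-3^(1/3) + 3^(5/6)*I)*(C1 + 2*b)^(1/3)/2)


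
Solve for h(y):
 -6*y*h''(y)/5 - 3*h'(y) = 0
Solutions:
 h(y) = C1 + C2/y^(3/2)


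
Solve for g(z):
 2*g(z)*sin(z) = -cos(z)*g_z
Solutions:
 g(z) = C1*cos(z)^2


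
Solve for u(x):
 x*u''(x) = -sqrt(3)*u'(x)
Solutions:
 u(x) = C1 + C2*x^(1 - sqrt(3))


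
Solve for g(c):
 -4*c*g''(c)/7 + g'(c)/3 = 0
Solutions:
 g(c) = C1 + C2*c^(19/12)


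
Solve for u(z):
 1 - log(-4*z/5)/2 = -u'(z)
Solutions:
 u(z) = C1 + z*log(-z)/2 + z*(-3/2 - log(5)/2 + log(2))


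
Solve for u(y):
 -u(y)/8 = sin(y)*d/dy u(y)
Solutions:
 u(y) = C1*(cos(y) + 1)^(1/16)/(cos(y) - 1)^(1/16)


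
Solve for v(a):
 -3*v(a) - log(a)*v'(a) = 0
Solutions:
 v(a) = C1*exp(-3*li(a))


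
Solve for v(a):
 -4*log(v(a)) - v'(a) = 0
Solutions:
 li(v(a)) = C1 - 4*a


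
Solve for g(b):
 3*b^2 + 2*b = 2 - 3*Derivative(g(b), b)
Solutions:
 g(b) = C1 - b^3/3 - b^2/3 + 2*b/3


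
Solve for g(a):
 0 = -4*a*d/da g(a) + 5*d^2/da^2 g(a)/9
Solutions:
 g(a) = C1 + C2*erfi(3*sqrt(10)*a/5)


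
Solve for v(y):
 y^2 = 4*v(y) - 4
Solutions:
 v(y) = y^2/4 + 1


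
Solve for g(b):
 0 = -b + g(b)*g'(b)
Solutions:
 g(b) = -sqrt(C1 + b^2)
 g(b) = sqrt(C1 + b^2)


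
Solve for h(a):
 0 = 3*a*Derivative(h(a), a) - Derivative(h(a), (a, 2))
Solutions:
 h(a) = C1 + C2*erfi(sqrt(6)*a/2)


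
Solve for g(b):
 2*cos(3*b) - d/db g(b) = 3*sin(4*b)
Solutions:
 g(b) = C1 + 2*sin(3*b)/3 + 3*cos(4*b)/4


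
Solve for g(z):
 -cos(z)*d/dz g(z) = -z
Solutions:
 g(z) = C1 + Integral(z/cos(z), z)


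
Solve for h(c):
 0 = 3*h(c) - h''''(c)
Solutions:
 h(c) = C1*exp(-3^(1/4)*c) + C2*exp(3^(1/4)*c) + C3*sin(3^(1/4)*c) + C4*cos(3^(1/4)*c)


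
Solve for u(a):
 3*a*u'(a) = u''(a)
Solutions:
 u(a) = C1 + C2*erfi(sqrt(6)*a/2)


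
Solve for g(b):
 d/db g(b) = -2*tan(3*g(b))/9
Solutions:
 g(b) = -asin(C1*exp(-2*b/3))/3 + pi/3
 g(b) = asin(C1*exp(-2*b/3))/3


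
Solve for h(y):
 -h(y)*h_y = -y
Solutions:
 h(y) = -sqrt(C1 + y^2)
 h(y) = sqrt(C1 + y^2)


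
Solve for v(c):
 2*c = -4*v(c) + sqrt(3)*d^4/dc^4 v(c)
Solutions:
 v(c) = C1*exp(-sqrt(2)*3^(7/8)*c/3) + C2*exp(sqrt(2)*3^(7/8)*c/3) + C3*sin(sqrt(2)*3^(7/8)*c/3) + C4*cos(sqrt(2)*3^(7/8)*c/3) - c/2


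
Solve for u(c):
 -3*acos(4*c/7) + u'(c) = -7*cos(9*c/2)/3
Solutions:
 u(c) = C1 + 3*c*acos(4*c/7) - 3*sqrt(49 - 16*c^2)/4 - 14*sin(9*c/2)/27


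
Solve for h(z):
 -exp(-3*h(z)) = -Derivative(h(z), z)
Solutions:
 h(z) = log(C1 + 3*z)/3
 h(z) = log((-3^(1/3) - 3^(5/6)*I)*(C1 + z)^(1/3)/2)
 h(z) = log((-3^(1/3) + 3^(5/6)*I)*(C1 + z)^(1/3)/2)


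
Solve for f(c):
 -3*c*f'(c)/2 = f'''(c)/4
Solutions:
 f(c) = C1 + Integral(C2*airyai(-6^(1/3)*c) + C3*airybi(-6^(1/3)*c), c)


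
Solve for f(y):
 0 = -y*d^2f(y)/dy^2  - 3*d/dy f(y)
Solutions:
 f(y) = C1 + C2/y^2


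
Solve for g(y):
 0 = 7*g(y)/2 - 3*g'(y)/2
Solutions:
 g(y) = C1*exp(7*y/3)


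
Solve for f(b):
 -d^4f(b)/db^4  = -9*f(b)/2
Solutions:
 f(b) = C1*exp(-2^(3/4)*sqrt(3)*b/2) + C2*exp(2^(3/4)*sqrt(3)*b/2) + C3*sin(2^(3/4)*sqrt(3)*b/2) + C4*cos(2^(3/4)*sqrt(3)*b/2)


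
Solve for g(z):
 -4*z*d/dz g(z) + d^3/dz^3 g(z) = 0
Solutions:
 g(z) = C1 + Integral(C2*airyai(2^(2/3)*z) + C3*airybi(2^(2/3)*z), z)


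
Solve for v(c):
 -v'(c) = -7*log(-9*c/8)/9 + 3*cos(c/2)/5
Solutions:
 v(c) = C1 + 7*c*log(-c)/9 - 7*c*log(2)/3 - 7*c/9 + 14*c*log(3)/9 - 6*sin(c/2)/5


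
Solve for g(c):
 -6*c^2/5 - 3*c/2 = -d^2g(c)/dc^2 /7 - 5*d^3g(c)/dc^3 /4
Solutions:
 g(c) = C1 + C2*c + C3*exp(-4*c/35) + 7*c^4/10 - 91*c^3/4 + 9555*c^2/16


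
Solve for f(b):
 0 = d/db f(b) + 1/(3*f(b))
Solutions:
 f(b) = -sqrt(C1 - 6*b)/3
 f(b) = sqrt(C1 - 6*b)/3


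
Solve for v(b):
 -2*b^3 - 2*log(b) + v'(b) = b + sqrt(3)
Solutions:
 v(b) = C1 + b^4/2 + b^2/2 + 2*b*log(b) - 2*b + sqrt(3)*b


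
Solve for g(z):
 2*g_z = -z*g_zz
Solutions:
 g(z) = C1 + C2/z


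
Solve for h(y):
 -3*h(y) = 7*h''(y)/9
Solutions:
 h(y) = C1*sin(3*sqrt(21)*y/7) + C2*cos(3*sqrt(21)*y/7)


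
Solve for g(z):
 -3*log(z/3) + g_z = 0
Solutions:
 g(z) = C1 + 3*z*log(z) - z*log(27) - 3*z


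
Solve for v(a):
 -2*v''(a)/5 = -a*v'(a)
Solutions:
 v(a) = C1 + C2*erfi(sqrt(5)*a/2)


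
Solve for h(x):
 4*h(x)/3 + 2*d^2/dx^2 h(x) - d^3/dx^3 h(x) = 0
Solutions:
 h(x) = C1*exp(x*(-2^(1/3)*(3*sqrt(17) + 13)^(1/3) - 2*2^(2/3)/(3*sqrt(17) + 13)^(1/3) + 4)/6)*sin(2^(1/3)*sqrt(3)*x*(-(3*sqrt(17) + 13)^(1/3) + 2*2^(1/3)/(3*sqrt(17) + 13)^(1/3))/6) + C2*exp(x*(-2^(1/3)*(3*sqrt(17) + 13)^(1/3) - 2*2^(2/3)/(3*sqrt(17) + 13)^(1/3) + 4)/6)*cos(2^(1/3)*sqrt(3)*x*(-(3*sqrt(17) + 13)^(1/3) + 2*2^(1/3)/(3*sqrt(17) + 13)^(1/3))/6) + C3*exp(x*(2*2^(2/3)/(3*sqrt(17) + 13)^(1/3) + 2 + 2^(1/3)*(3*sqrt(17) + 13)^(1/3))/3)


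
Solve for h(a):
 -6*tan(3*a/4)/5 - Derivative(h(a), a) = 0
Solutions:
 h(a) = C1 + 8*log(cos(3*a/4))/5


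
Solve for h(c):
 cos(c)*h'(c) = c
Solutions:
 h(c) = C1 + Integral(c/cos(c), c)


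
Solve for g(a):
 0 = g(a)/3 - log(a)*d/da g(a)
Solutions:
 g(a) = C1*exp(li(a)/3)


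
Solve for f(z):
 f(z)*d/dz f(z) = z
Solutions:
 f(z) = -sqrt(C1 + z^2)
 f(z) = sqrt(C1 + z^2)


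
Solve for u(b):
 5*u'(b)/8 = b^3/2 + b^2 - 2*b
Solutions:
 u(b) = C1 + b^4/5 + 8*b^3/15 - 8*b^2/5


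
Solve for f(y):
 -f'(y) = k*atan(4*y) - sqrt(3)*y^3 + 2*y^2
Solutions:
 f(y) = C1 - k*(y*atan(4*y) - log(16*y^2 + 1)/8) + sqrt(3)*y^4/4 - 2*y^3/3


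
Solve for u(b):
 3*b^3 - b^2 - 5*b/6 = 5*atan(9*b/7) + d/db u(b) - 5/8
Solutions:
 u(b) = C1 + 3*b^4/4 - b^3/3 - 5*b^2/12 - 5*b*atan(9*b/7) + 5*b/8 + 35*log(81*b^2 + 49)/18


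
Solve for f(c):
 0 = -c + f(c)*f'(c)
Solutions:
 f(c) = -sqrt(C1 + c^2)
 f(c) = sqrt(C1 + c^2)


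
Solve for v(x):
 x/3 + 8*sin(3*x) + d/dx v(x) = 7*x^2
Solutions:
 v(x) = C1 + 7*x^3/3 - x^2/6 + 8*cos(3*x)/3


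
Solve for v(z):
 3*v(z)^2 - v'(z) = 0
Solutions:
 v(z) = -1/(C1 + 3*z)


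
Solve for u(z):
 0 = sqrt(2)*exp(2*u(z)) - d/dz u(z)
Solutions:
 u(z) = log(-sqrt(-1/(C1 + sqrt(2)*z))) - log(2)/2
 u(z) = log(-1/(C1 + sqrt(2)*z))/2 - log(2)/2


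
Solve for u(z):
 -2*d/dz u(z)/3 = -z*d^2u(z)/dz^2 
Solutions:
 u(z) = C1 + C2*z^(5/3)


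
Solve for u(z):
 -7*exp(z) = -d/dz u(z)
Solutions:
 u(z) = C1 + 7*exp(z)


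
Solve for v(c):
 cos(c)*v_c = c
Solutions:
 v(c) = C1 + Integral(c/cos(c), c)


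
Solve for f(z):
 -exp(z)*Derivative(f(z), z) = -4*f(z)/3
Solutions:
 f(z) = C1*exp(-4*exp(-z)/3)


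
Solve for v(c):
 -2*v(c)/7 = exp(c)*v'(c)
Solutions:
 v(c) = C1*exp(2*exp(-c)/7)


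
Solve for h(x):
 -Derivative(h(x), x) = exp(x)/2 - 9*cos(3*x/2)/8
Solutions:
 h(x) = C1 - exp(x)/2 + 3*sin(3*x/2)/4


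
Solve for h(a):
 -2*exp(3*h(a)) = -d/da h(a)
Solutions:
 h(a) = log(-1/(C1 + 6*a))/3
 h(a) = log((-1/(C1 + 2*a))^(1/3)*(-3^(2/3) - 3*3^(1/6)*I)/6)
 h(a) = log((-1/(C1 + 2*a))^(1/3)*(-3^(2/3) + 3*3^(1/6)*I)/6)


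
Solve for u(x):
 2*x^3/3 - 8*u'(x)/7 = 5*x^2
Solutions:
 u(x) = C1 + 7*x^4/48 - 35*x^3/24


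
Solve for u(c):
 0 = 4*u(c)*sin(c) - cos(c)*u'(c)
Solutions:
 u(c) = C1/cos(c)^4


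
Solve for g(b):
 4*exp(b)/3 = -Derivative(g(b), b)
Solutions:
 g(b) = C1 - 4*exp(b)/3


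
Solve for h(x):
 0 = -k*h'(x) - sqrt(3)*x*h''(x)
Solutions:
 h(x) = C1 + x^(-sqrt(3)*re(k)/3 + 1)*(C2*sin(sqrt(3)*log(x)*Abs(im(k))/3) + C3*cos(sqrt(3)*log(x)*im(k)/3))


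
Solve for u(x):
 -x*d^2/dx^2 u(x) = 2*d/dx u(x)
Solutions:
 u(x) = C1 + C2/x


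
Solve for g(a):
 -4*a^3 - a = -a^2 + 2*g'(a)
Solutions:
 g(a) = C1 - a^4/2 + a^3/6 - a^2/4


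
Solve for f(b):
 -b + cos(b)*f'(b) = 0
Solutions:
 f(b) = C1 + Integral(b/cos(b), b)


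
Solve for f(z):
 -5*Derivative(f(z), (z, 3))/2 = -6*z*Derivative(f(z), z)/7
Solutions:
 f(z) = C1 + Integral(C2*airyai(12^(1/3)*35^(2/3)*z/35) + C3*airybi(12^(1/3)*35^(2/3)*z/35), z)


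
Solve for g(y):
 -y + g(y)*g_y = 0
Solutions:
 g(y) = -sqrt(C1 + y^2)
 g(y) = sqrt(C1 + y^2)


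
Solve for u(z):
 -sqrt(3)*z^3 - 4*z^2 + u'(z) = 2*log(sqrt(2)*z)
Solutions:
 u(z) = C1 + sqrt(3)*z^4/4 + 4*z^3/3 + 2*z*log(z) - 2*z + z*log(2)


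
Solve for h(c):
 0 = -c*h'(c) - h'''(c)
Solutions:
 h(c) = C1 + Integral(C2*airyai(-c) + C3*airybi(-c), c)


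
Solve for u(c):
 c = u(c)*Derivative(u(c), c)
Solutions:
 u(c) = -sqrt(C1 + c^2)
 u(c) = sqrt(C1 + c^2)


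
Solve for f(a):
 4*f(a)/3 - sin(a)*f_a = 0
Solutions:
 f(a) = C1*(cos(a) - 1)^(2/3)/(cos(a) + 1)^(2/3)


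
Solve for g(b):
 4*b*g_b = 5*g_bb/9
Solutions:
 g(b) = C1 + C2*erfi(3*sqrt(10)*b/5)


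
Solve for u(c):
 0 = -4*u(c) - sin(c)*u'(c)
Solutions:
 u(c) = C1*(cos(c)^2 + 2*cos(c) + 1)/(cos(c)^2 - 2*cos(c) + 1)


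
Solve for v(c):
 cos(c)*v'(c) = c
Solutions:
 v(c) = C1 + Integral(c/cos(c), c)


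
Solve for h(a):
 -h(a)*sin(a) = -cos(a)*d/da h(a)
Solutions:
 h(a) = C1/cos(a)


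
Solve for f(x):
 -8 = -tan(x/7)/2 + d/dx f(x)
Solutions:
 f(x) = C1 - 8*x - 7*log(cos(x/7))/2


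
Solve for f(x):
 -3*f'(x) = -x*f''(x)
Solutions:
 f(x) = C1 + C2*x^4


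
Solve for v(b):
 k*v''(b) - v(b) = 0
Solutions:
 v(b) = C1*exp(-b*sqrt(1/k)) + C2*exp(b*sqrt(1/k))


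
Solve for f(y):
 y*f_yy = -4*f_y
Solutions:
 f(y) = C1 + C2/y^3


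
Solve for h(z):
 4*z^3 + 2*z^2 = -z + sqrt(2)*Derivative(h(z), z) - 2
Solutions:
 h(z) = C1 + sqrt(2)*z^4/2 + sqrt(2)*z^3/3 + sqrt(2)*z^2/4 + sqrt(2)*z


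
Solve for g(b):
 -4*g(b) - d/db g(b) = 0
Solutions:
 g(b) = C1*exp(-4*b)


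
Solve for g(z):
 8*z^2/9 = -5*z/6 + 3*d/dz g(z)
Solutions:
 g(z) = C1 + 8*z^3/81 + 5*z^2/36


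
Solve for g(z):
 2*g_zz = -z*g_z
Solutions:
 g(z) = C1 + C2*erf(z/2)


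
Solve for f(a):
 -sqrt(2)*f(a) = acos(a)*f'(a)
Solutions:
 f(a) = C1*exp(-sqrt(2)*Integral(1/acos(a), a))


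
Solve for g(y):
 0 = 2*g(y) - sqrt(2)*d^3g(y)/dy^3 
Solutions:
 g(y) = C3*exp(2^(1/6)*y) + (C1*sin(2^(1/6)*sqrt(3)*y/2) + C2*cos(2^(1/6)*sqrt(3)*y/2))*exp(-2^(1/6)*y/2)


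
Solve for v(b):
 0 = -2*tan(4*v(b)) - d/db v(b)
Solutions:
 v(b) = -asin(C1*exp(-8*b))/4 + pi/4
 v(b) = asin(C1*exp(-8*b))/4


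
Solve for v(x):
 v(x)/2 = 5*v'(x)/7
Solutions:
 v(x) = C1*exp(7*x/10)


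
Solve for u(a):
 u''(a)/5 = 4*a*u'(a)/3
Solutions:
 u(a) = C1 + C2*erfi(sqrt(30)*a/3)


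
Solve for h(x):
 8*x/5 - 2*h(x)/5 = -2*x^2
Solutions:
 h(x) = x*(5*x + 4)


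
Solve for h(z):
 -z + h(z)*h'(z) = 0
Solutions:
 h(z) = -sqrt(C1 + z^2)
 h(z) = sqrt(C1 + z^2)


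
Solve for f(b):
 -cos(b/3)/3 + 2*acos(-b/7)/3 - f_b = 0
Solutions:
 f(b) = C1 + 2*b*acos(-b/7)/3 + 2*sqrt(49 - b^2)/3 - sin(b/3)


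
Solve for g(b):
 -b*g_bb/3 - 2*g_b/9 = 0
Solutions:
 g(b) = C1 + C2*b^(1/3)


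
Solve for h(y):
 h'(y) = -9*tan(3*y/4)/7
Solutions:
 h(y) = C1 + 12*log(cos(3*y/4))/7


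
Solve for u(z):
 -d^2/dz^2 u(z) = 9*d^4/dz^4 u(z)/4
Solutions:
 u(z) = C1 + C2*z + C3*sin(2*z/3) + C4*cos(2*z/3)


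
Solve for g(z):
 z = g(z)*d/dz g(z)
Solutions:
 g(z) = -sqrt(C1 + z^2)
 g(z) = sqrt(C1 + z^2)


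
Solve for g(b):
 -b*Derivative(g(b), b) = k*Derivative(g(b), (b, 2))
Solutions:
 g(b) = C1 + C2*sqrt(k)*erf(sqrt(2)*b*sqrt(1/k)/2)


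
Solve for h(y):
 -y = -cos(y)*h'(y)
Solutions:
 h(y) = C1 + Integral(y/cos(y), y)


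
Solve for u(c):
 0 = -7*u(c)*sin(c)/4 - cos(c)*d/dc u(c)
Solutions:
 u(c) = C1*cos(c)^(7/4)


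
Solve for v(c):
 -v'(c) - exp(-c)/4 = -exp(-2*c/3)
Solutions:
 v(c) = C1 + exp(-c)/4 - 3*exp(-2*c/3)/2


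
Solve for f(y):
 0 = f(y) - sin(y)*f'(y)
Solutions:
 f(y) = C1*sqrt(cos(y) - 1)/sqrt(cos(y) + 1)


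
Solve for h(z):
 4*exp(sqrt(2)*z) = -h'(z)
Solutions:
 h(z) = C1 - 2*sqrt(2)*exp(sqrt(2)*z)


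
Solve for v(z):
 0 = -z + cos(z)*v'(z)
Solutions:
 v(z) = C1 + Integral(z/cos(z), z)


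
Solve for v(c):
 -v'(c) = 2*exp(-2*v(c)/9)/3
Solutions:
 v(c) = 9*log(-sqrt(C1 - 2*c)) - 18*log(3) + 9*log(6)/2
 v(c) = 9*log(C1 - 2*c)/2 - 18*log(3) + 9*log(6)/2


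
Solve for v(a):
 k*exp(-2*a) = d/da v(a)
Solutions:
 v(a) = C1 - k*exp(-2*a)/2


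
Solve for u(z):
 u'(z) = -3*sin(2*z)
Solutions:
 u(z) = C1 + 3*cos(2*z)/2


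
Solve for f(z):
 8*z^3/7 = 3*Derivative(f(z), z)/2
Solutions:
 f(z) = C1 + 4*z^4/21


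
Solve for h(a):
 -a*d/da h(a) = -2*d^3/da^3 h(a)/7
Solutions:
 h(a) = C1 + Integral(C2*airyai(2^(2/3)*7^(1/3)*a/2) + C3*airybi(2^(2/3)*7^(1/3)*a/2), a)


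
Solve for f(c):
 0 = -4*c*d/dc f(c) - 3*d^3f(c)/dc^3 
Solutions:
 f(c) = C1 + Integral(C2*airyai(-6^(2/3)*c/3) + C3*airybi(-6^(2/3)*c/3), c)


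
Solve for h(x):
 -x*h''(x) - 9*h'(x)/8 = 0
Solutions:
 h(x) = C1 + C2/x^(1/8)


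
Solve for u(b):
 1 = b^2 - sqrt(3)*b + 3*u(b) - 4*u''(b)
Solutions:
 u(b) = C1*exp(-sqrt(3)*b/2) + C2*exp(sqrt(3)*b/2) - b^2/3 + sqrt(3)*b/3 - 5/9


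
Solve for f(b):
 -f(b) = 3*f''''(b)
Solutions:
 f(b) = (C1*sin(sqrt(2)*3^(3/4)*b/6) + C2*cos(sqrt(2)*3^(3/4)*b/6))*exp(-sqrt(2)*3^(3/4)*b/6) + (C3*sin(sqrt(2)*3^(3/4)*b/6) + C4*cos(sqrt(2)*3^(3/4)*b/6))*exp(sqrt(2)*3^(3/4)*b/6)


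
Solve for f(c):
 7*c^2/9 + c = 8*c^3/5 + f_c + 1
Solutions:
 f(c) = C1 - 2*c^4/5 + 7*c^3/27 + c^2/2 - c


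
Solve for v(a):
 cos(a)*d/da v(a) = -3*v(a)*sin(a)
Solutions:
 v(a) = C1*cos(a)^3


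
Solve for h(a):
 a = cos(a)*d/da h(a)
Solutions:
 h(a) = C1 + Integral(a/cos(a), a)


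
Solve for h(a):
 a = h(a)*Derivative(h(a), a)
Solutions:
 h(a) = -sqrt(C1 + a^2)
 h(a) = sqrt(C1 + a^2)


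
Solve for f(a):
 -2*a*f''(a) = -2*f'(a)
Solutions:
 f(a) = C1 + C2*a^2


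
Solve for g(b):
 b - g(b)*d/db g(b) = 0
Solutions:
 g(b) = -sqrt(C1 + b^2)
 g(b) = sqrt(C1 + b^2)


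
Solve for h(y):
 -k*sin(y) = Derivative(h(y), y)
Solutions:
 h(y) = C1 + k*cos(y)


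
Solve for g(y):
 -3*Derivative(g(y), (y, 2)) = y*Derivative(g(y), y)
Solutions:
 g(y) = C1 + C2*erf(sqrt(6)*y/6)


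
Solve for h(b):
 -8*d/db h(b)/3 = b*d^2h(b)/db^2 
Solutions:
 h(b) = C1 + C2/b^(5/3)


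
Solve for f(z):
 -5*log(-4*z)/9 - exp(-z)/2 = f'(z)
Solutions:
 f(z) = C1 - 5*z*log(-z)/9 + 5*z*(1 - 2*log(2))/9 + exp(-z)/2


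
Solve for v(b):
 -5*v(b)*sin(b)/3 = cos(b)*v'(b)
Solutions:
 v(b) = C1*cos(b)^(5/3)


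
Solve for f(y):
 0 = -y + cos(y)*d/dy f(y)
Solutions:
 f(y) = C1 + Integral(y/cos(y), y)


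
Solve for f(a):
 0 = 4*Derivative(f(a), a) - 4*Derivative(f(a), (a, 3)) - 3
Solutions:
 f(a) = C1 + C2*exp(-a) + C3*exp(a) + 3*a/4


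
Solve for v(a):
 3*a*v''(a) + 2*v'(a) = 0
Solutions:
 v(a) = C1 + C2*a^(1/3)


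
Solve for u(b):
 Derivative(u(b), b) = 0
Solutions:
 u(b) = C1


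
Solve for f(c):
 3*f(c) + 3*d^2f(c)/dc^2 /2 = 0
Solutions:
 f(c) = C1*sin(sqrt(2)*c) + C2*cos(sqrt(2)*c)


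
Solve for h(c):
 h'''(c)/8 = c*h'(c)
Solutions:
 h(c) = C1 + Integral(C2*airyai(2*c) + C3*airybi(2*c), c)


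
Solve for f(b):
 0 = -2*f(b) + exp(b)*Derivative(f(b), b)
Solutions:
 f(b) = C1*exp(-2*exp(-b))


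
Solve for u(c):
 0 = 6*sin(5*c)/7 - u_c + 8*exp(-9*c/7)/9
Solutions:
 u(c) = C1 - 6*cos(5*c)/35 - 56*exp(-9*c/7)/81


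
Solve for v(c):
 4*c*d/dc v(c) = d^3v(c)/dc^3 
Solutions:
 v(c) = C1 + Integral(C2*airyai(2^(2/3)*c) + C3*airybi(2^(2/3)*c), c)


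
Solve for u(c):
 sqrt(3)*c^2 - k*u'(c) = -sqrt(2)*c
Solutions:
 u(c) = C1 + sqrt(3)*c^3/(3*k) + sqrt(2)*c^2/(2*k)


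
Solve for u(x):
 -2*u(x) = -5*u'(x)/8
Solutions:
 u(x) = C1*exp(16*x/5)


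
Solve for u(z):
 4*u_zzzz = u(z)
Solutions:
 u(z) = C1*exp(-sqrt(2)*z/2) + C2*exp(sqrt(2)*z/2) + C3*sin(sqrt(2)*z/2) + C4*cos(sqrt(2)*z/2)


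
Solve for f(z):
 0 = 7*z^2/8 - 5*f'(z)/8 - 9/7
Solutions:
 f(z) = C1 + 7*z^3/15 - 72*z/35


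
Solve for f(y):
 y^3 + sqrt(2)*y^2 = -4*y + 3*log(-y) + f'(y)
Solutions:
 f(y) = C1 + y^4/4 + sqrt(2)*y^3/3 + 2*y^2 - 3*y*log(-y) + 3*y


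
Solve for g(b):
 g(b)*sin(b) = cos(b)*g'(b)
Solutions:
 g(b) = C1/cos(b)


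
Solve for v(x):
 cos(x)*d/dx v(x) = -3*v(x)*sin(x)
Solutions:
 v(x) = C1*cos(x)^3


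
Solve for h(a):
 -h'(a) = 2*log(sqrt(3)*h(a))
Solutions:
 Integral(1/(2*log(_y) + log(3)), (_y, h(a))) = C1 - a


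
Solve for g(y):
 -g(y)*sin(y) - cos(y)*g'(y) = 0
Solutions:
 g(y) = C1*cos(y)


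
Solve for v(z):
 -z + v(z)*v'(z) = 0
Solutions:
 v(z) = -sqrt(C1 + z^2)
 v(z) = sqrt(C1 + z^2)


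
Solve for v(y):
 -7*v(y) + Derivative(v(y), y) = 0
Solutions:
 v(y) = C1*exp(7*y)


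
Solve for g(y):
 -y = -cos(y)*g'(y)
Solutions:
 g(y) = C1 + Integral(y/cos(y), y)


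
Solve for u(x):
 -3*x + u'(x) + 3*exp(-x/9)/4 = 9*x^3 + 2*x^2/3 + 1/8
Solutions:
 u(x) = C1 + 9*x^4/4 + 2*x^3/9 + 3*x^2/2 + x/8 + 27*exp(-x/9)/4


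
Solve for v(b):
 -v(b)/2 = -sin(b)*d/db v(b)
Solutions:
 v(b) = C1*(cos(b) - 1)^(1/4)/(cos(b) + 1)^(1/4)


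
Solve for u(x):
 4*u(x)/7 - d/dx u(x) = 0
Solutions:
 u(x) = C1*exp(4*x/7)


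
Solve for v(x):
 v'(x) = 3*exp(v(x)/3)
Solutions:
 v(x) = 3*log(-1/(C1 + 3*x)) + 3*log(3)


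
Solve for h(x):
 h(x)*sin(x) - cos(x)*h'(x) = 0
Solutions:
 h(x) = C1/cos(x)


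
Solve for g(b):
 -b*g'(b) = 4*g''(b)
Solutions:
 g(b) = C1 + C2*erf(sqrt(2)*b/4)


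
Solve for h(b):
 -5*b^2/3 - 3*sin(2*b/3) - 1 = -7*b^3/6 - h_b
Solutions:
 h(b) = C1 - 7*b^4/24 + 5*b^3/9 + b - 9*cos(2*b/3)/2


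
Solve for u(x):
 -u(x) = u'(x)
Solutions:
 u(x) = C1*exp(-x)


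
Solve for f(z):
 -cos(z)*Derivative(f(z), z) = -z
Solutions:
 f(z) = C1 + Integral(z/cos(z), z)


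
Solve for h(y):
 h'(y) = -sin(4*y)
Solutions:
 h(y) = C1 + cos(4*y)/4


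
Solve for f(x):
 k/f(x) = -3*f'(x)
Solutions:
 f(x) = -sqrt(C1 - 6*k*x)/3
 f(x) = sqrt(C1 - 6*k*x)/3


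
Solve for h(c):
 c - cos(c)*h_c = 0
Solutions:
 h(c) = C1 + Integral(c/cos(c), c)


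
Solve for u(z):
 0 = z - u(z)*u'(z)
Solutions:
 u(z) = -sqrt(C1 + z^2)
 u(z) = sqrt(C1 + z^2)


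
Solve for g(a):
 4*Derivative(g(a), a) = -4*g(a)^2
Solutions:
 g(a) = 1/(C1 + a)


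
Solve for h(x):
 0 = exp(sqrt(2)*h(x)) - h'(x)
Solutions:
 h(x) = sqrt(2)*(2*log(-1/(C1 + x)) - log(2))/4


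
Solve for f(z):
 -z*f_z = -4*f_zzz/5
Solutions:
 f(z) = C1 + Integral(C2*airyai(10^(1/3)*z/2) + C3*airybi(10^(1/3)*z/2), z)


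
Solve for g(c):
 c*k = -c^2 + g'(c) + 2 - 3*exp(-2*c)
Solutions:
 g(c) = C1 + c^3/3 + c^2*k/2 - 2*c - 3*exp(-2*c)/2


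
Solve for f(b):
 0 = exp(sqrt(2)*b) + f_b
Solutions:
 f(b) = C1 - sqrt(2)*exp(sqrt(2)*b)/2


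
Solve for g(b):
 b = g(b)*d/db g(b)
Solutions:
 g(b) = -sqrt(C1 + b^2)
 g(b) = sqrt(C1 + b^2)


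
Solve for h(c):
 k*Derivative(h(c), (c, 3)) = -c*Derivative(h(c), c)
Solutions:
 h(c) = C1 + Integral(C2*airyai(c*(-1/k)^(1/3)) + C3*airybi(c*(-1/k)^(1/3)), c)


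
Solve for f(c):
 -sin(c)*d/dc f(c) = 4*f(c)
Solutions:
 f(c) = C1*(cos(c)^2 + 2*cos(c) + 1)/(cos(c)^2 - 2*cos(c) + 1)


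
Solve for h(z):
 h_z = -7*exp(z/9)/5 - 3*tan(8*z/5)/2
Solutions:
 h(z) = C1 - 63*exp(z/9)/5 + 15*log(cos(8*z/5))/16


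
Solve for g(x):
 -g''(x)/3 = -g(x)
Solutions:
 g(x) = C1*exp(-sqrt(3)*x) + C2*exp(sqrt(3)*x)


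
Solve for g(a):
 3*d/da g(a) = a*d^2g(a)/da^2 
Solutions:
 g(a) = C1 + C2*a^4


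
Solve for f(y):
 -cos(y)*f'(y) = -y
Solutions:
 f(y) = C1 + Integral(y/cos(y), y)


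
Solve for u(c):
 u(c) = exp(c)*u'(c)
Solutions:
 u(c) = C1*exp(-exp(-c))


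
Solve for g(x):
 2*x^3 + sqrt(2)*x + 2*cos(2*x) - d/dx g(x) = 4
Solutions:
 g(x) = C1 + x^4/2 + sqrt(2)*x^2/2 - 4*x + sin(2*x)


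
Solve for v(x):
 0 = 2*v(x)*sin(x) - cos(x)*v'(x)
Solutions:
 v(x) = C1/cos(x)^2


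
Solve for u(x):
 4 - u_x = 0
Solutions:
 u(x) = C1 + 4*x


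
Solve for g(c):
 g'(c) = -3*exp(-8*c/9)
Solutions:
 g(c) = C1 + 27*exp(-8*c/9)/8


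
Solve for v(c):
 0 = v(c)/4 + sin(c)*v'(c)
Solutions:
 v(c) = C1*(cos(c) + 1)^(1/8)/(cos(c) - 1)^(1/8)


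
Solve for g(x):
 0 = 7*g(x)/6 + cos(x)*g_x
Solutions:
 g(x) = C1*(sin(x) - 1)^(7/12)/(sin(x) + 1)^(7/12)


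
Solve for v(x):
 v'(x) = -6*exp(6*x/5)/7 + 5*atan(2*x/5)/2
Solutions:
 v(x) = C1 + 5*x*atan(2*x/5)/2 - 5*exp(6*x/5)/7 - 25*log(4*x^2 + 25)/8


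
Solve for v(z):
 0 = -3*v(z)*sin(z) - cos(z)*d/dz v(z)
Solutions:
 v(z) = C1*cos(z)^3


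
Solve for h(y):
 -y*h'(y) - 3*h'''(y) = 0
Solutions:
 h(y) = C1 + Integral(C2*airyai(-3^(2/3)*y/3) + C3*airybi(-3^(2/3)*y/3), y)


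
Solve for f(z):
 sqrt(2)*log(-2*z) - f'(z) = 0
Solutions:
 f(z) = C1 + sqrt(2)*z*log(-z) + sqrt(2)*z*(-1 + log(2))


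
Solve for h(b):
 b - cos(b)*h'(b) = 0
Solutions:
 h(b) = C1 + Integral(b/cos(b), b)


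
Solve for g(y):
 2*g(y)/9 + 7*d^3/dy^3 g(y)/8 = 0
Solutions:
 g(y) = C3*exp(-2*294^(1/3)*y/21) + (C1*sin(3^(5/6)*98^(1/3)*y/21) + C2*cos(3^(5/6)*98^(1/3)*y/21))*exp(294^(1/3)*y/21)


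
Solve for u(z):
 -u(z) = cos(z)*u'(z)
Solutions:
 u(z) = C1*sqrt(sin(z) - 1)/sqrt(sin(z) + 1)


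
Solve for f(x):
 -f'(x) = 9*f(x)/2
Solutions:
 f(x) = C1*exp(-9*x/2)


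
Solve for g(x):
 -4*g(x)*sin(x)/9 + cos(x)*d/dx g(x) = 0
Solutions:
 g(x) = C1/cos(x)^(4/9)


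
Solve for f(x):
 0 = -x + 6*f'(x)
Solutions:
 f(x) = C1 + x^2/12


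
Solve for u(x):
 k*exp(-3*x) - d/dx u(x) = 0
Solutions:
 u(x) = C1 - k*exp(-3*x)/3


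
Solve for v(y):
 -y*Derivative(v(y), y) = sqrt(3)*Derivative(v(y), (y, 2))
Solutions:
 v(y) = C1 + C2*erf(sqrt(2)*3^(3/4)*y/6)


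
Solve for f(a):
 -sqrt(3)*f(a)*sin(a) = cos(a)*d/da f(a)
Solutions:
 f(a) = C1*cos(a)^(sqrt(3))


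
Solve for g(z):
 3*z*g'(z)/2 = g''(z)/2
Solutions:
 g(z) = C1 + C2*erfi(sqrt(6)*z/2)


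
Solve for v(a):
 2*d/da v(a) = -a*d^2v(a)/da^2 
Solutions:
 v(a) = C1 + C2/a


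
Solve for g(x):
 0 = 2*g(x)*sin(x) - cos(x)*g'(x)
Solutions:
 g(x) = C1/cos(x)^2


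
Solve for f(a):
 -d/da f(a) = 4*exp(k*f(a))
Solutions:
 f(a) = Piecewise((log(1/(C1*k + 4*a*k))/k, Ne(k, 0)), (nan, True))
 f(a) = Piecewise((C1 - 4*a, Eq(k, 0)), (nan, True))


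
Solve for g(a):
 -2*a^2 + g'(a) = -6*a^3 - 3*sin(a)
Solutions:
 g(a) = C1 - 3*a^4/2 + 2*a^3/3 + 3*cos(a)


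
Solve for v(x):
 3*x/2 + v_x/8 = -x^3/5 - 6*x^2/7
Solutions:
 v(x) = C1 - 2*x^4/5 - 16*x^3/7 - 6*x^2


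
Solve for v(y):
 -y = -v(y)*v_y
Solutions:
 v(y) = -sqrt(C1 + y^2)
 v(y) = sqrt(C1 + y^2)


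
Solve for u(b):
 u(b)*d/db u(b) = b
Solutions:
 u(b) = -sqrt(C1 + b^2)
 u(b) = sqrt(C1 + b^2)


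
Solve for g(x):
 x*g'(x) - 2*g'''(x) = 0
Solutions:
 g(x) = C1 + Integral(C2*airyai(2^(2/3)*x/2) + C3*airybi(2^(2/3)*x/2), x)


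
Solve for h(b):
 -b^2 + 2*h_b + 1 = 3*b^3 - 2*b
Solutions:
 h(b) = C1 + 3*b^4/8 + b^3/6 - b^2/2 - b/2


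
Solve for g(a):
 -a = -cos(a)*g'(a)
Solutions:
 g(a) = C1 + Integral(a/cos(a), a)


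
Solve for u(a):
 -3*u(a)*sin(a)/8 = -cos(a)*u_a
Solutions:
 u(a) = C1/cos(a)^(3/8)


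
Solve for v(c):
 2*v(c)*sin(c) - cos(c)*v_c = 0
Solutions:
 v(c) = C1/cos(c)^2


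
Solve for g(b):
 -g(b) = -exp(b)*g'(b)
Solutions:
 g(b) = C1*exp(-exp(-b))


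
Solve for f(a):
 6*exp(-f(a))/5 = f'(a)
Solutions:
 f(a) = log(C1 + 6*a/5)


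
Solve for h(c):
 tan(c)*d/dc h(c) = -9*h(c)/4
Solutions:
 h(c) = C1/sin(c)^(9/4)


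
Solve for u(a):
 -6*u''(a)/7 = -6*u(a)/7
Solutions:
 u(a) = C1*exp(-a) + C2*exp(a)


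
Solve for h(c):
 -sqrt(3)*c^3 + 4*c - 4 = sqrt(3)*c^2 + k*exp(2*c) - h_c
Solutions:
 h(c) = C1 + sqrt(3)*c^4/4 + sqrt(3)*c^3/3 - 2*c^2 + 4*c + k*exp(2*c)/2


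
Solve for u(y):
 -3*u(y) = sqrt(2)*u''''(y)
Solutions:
 u(y) = (C1*sin(2^(3/8)*3^(1/4)*y/2) + C2*cos(2^(3/8)*3^(1/4)*y/2))*exp(-2^(3/8)*3^(1/4)*y/2) + (C3*sin(2^(3/8)*3^(1/4)*y/2) + C4*cos(2^(3/8)*3^(1/4)*y/2))*exp(2^(3/8)*3^(1/4)*y/2)


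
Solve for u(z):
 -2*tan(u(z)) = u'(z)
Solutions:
 u(z) = pi - asin(C1*exp(-2*z))
 u(z) = asin(C1*exp(-2*z))


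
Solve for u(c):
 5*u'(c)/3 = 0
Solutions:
 u(c) = C1


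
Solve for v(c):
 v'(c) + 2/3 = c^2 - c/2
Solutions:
 v(c) = C1 + c^3/3 - c^2/4 - 2*c/3


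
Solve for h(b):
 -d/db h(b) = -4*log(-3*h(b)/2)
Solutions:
 -Integral(1/(log(-_y) - log(2) + log(3)), (_y, h(b)))/4 = C1 - b


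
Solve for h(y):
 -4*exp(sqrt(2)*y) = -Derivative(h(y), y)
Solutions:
 h(y) = C1 + 2*sqrt(2)*exp(sqrt(2)*y)


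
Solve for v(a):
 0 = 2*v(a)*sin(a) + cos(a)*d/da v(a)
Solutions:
 v(a) = C1*cos(a)^2


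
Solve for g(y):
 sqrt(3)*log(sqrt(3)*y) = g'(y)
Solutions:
 g(y) = C1 + sqrt(3)*y*log(y) - sqrt(3)*y + sqrt(3)*y*log(3)/2


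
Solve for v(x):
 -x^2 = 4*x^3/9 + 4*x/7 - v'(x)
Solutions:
 v(x) = C1 + x^4/9 + x^3/3 + 2*x^2/7


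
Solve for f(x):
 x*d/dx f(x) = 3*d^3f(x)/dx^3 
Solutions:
 f(x) = C1 + Integral(C2*airyai(3^(2/3)*x/3) + C3*airybi(3^(2/3)*x/3), x)


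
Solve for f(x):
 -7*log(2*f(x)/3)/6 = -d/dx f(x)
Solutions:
 -6*Integral(1/(log(_y) - log(3) + log(2)), (_y, f(x)))/7 = C1 - x
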